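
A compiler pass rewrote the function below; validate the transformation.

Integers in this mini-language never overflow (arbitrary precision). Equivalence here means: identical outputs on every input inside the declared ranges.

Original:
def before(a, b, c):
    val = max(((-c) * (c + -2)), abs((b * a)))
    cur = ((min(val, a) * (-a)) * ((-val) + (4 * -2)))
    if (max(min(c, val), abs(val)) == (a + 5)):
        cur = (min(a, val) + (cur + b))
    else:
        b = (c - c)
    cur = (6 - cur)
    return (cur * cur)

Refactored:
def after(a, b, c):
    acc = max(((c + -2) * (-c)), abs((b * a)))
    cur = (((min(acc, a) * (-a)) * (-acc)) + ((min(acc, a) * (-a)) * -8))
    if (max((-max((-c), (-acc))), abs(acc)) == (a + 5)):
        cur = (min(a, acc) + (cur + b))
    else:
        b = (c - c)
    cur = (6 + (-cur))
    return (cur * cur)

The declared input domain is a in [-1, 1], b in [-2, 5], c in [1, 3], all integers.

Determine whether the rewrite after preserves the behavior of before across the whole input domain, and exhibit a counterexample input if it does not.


Reading the diff, among the changes: arithmetic usage differs, and min/max/abs usage differs, and local variable names differ, and constant usage differs.
Spot check at a=1, b=3, c=3 — before: val becomes 3; next cur becomes 11; next (max(min(c, val), abs(val)) == (a + 5)) evaluates to false; next b becomes 0; next cur becomes -5; next final value 25. after: acc becomes 3; next cur becomes 11; next (max((-max((-c), (-acc))), abs(acc)) == (a + 5)) evaluates to false; next b becomes 0; next cur becomes -5; next final value 25. Both give 25.
Checked all 72 inputs in the declared domain: the outputs agree on every one.
verdict: equivalent


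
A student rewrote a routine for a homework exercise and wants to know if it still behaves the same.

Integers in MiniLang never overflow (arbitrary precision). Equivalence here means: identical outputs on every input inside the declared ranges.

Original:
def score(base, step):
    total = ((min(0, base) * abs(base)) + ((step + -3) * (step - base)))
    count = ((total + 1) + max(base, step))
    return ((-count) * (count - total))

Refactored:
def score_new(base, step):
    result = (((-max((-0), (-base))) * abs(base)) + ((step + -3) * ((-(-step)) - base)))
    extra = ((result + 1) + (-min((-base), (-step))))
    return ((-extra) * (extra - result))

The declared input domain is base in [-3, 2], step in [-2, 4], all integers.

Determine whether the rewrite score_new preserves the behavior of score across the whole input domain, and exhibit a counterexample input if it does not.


Reading the diff, among the changes: local variable names differ.
As a probe, take base=-1, step=-1: score runs total = -1; count = -1; return 0; score_new runs result = -1; extra = -1; return 0; both end at 0.
Every one of the 42 inputs gives matching results.
verdict: equivalent


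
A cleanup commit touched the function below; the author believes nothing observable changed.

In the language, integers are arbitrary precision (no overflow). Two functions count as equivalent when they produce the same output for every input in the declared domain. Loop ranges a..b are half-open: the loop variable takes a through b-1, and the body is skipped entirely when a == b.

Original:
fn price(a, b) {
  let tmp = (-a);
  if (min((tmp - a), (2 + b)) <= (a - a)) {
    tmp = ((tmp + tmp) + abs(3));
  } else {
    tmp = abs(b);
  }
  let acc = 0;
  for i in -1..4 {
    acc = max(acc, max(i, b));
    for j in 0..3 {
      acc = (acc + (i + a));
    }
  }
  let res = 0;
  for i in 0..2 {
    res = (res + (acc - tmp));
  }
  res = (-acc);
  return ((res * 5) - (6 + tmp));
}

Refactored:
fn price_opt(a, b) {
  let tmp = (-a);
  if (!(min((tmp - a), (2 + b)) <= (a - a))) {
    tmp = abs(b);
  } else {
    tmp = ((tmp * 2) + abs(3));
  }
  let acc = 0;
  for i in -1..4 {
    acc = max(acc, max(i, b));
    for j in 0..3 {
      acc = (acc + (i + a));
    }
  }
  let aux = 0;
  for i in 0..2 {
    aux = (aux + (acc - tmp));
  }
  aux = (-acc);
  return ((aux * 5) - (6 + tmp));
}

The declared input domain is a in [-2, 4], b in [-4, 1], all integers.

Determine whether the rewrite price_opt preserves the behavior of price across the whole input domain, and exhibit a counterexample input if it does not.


Although arithmetic usage differs; also boolean connective usage differs; also local variable names differ; also constant usage differs, 42/42 inputs agree.
verdict: equivalent


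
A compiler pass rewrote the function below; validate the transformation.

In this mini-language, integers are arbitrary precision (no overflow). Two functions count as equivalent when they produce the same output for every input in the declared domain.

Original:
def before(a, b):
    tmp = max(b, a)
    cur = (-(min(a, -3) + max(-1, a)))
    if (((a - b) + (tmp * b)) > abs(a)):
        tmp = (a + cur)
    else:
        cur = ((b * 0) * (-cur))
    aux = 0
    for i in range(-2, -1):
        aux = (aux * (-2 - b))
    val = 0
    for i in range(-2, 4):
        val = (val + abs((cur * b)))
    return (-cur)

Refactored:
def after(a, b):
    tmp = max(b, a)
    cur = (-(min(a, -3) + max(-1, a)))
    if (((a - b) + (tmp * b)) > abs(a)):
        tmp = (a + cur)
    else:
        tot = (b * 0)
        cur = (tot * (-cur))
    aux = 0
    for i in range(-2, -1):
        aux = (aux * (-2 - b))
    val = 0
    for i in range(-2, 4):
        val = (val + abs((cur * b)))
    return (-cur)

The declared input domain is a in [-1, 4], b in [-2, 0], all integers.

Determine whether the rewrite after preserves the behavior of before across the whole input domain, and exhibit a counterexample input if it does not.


Equivalent — the differences include local variable names differ; statement counts differ, yet no declared input distinguishes the two.
As a probe, take a=0, b=-1: before runs tmp becomes 0; next cur becomes 3; next (((a - b) + (tmp * b)) > abs(a)) evaluates to true; next tmp becomes 3; next aux becomes 0; next at i=-2:; next aux becomes 0; next val becomes 0; next at i=-2:; next val becomes 3; next at i=-1:; next val becomes 6; next at i=0:; next val becomes 9; next at i=1:; next val becomes 12; next at i=2:; next val becomes 15; next at i=3:; next val becomes 18; next final value -3; after runs tmp becomes 0; next cur becomes 3; next (((a - b) + (tmp * b)) > abs(a)) evaluates to true; next tmp becomes 3; next aux becomes 0; next at i=-2:; next aux becomes 0; next val becomes 0; next at i=-2:; next val becomes 3; next at i=-1:; next val becomes 6; next at i=0:; next val becomes 9; next at i=1:; next val becomes 12; next at i=2:; next val becomes 15; next at i=3:; next val becomes 18; next final value -3; both end at -3.
Every one of the 18 inputs gives matching results.
verdict: equivalent


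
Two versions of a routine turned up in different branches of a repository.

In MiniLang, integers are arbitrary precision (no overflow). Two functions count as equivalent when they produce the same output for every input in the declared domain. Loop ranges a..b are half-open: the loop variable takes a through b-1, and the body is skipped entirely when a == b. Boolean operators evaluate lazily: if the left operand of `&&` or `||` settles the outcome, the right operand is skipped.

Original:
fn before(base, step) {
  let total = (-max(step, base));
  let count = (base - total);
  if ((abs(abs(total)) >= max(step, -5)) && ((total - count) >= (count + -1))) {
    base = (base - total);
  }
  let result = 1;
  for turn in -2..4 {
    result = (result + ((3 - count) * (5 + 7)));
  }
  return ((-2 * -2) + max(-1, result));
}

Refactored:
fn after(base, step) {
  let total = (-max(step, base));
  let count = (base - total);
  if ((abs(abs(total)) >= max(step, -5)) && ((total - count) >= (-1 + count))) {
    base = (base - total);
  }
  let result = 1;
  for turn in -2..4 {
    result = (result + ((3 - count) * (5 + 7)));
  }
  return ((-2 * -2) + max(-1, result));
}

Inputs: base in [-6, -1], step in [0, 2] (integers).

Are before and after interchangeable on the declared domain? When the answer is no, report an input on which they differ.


The two are interchangeable: same computation, different form, and every declared input agrees.
Spot check at base=-2, step=1 — before: total=-1, then count=-1, then ((abs(abs(total)) >= max(step, -5)) && ((total - count) >= (count + -1))) is true, then base=-1, then result=1, then (turn=-2), then result=49, then (turn=-1), then result=97, then (turn=0), then result=145, then (turn=1), then result=193, then (turn=2), then result=241, then (turn=3), then result=289, then returns 293. after: total=-1, then count=-1, then ((abs(abs(total)) >= max(step, -5)) && ((total - count) >= (-1 + count))) is true, then base=-1, then result=1, then (turn=-2), then result=49, then (turn=-1), then result=97, then (turn=0), then result=145, then (turn=1), then result=193, then (turn=2), then result=241, then (turn=3), then result=289, then returns 293. Both give 293.
Across all 18 domain points the two functions coincide.
verdict: equivalent


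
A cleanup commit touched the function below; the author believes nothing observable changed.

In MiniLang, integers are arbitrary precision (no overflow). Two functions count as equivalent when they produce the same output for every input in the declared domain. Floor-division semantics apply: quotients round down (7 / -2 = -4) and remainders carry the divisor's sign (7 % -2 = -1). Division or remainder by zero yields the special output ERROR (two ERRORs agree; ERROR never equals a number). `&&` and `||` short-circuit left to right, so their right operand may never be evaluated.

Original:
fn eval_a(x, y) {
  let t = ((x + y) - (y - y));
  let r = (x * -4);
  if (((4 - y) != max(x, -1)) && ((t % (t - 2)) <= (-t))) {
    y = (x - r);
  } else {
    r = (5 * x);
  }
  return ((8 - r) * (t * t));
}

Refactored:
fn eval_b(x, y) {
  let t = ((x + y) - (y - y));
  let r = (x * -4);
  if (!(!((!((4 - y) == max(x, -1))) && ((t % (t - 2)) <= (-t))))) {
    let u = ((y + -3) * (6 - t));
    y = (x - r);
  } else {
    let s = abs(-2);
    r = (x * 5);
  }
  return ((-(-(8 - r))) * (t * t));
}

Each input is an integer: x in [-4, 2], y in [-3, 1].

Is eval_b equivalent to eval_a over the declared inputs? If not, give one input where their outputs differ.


The two versions differ — the changes include boolean connective usage differs; also local variable names differ; also min/max/abs usage differs; also comparison usage differs; also arithmetic usage differs; also statement counts differ; also constant usage differs.
One worked example (x=-2, y=0) — eval_a: t := -2 | r := 8 | (((4 - y) != max(x, -1)) && ((t % (t - 2)) <= (-t))): true | y := -10 | result 0; eval_b: t := -2 | r := 8 | (!(!((!((4 - y) == max(x, -1))) && ((t % (t - 2)) <= (-t))))): true | u := -24 | y := -10 | result 0; agreement on 0.
Checked all 35 inputs in the declared domain: the outputs agree on every one.
verdict: equivalent


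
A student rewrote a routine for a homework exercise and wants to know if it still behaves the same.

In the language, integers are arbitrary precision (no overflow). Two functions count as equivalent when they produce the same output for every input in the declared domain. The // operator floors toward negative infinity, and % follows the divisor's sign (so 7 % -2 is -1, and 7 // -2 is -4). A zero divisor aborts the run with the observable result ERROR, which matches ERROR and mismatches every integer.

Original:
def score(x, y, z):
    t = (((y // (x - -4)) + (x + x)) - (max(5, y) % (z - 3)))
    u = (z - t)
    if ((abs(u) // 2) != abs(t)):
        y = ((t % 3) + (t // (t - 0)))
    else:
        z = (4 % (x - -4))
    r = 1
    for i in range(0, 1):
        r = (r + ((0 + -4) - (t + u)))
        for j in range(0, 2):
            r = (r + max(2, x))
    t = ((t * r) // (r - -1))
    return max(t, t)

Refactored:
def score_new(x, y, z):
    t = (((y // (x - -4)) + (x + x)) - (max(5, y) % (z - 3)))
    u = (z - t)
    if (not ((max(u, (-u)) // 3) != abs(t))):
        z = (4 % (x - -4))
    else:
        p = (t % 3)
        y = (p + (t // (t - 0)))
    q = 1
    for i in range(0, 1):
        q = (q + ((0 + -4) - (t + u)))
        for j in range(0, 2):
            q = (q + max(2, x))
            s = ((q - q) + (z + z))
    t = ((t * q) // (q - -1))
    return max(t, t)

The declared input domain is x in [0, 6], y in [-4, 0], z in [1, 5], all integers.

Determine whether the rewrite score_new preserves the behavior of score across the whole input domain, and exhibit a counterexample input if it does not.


Equivalent. Although `2` became `3`, no input in the stated domain can expose it.
Every one of the 175 inputs gives matching results.
Tracing x=0, y=-2, z=2: score: t = -1; u = 3; ((abs(u) // 2) != abs(t)) -> false; z = 0; r = 1; [i=0]; r = -5; [j=0]; r = -3; [j=1]; r = -1; division by zero -> ERROR | score_new: t = -1; u = 3; (not ((max(u, (-u)) // 3) != abs(t))) -> true; z = 0; q = 1; [i=0]; q = -5; [j=0]; q = -3; s = 0; [j=1]; q = -1; s = 0; division by zero -> ERROR — matching result ERROR.
verdict: equivalent


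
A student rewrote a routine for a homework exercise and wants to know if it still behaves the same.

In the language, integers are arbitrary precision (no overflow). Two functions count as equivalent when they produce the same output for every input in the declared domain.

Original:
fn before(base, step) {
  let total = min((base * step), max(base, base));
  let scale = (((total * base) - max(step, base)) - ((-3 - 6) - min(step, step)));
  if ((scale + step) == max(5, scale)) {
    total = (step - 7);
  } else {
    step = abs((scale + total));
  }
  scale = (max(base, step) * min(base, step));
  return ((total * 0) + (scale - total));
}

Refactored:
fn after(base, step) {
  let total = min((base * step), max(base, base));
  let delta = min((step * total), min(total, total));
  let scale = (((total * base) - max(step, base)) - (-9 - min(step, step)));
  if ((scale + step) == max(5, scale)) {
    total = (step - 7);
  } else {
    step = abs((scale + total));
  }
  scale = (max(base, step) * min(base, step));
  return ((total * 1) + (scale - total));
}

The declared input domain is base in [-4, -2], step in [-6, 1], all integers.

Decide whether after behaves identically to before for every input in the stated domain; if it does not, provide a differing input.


Evaluate both at base=-4, step=-6.
before: total becomes -4; next scale becomes 23; next ((scale + step) == max(5, scale)) evaluates to false; next step becomes 19; next scale becomes -76; next final value -72
after: total becomes -4; next delta becomes -4; next scale becomes 23; next ((scale + step) == max(5, scale)) evaluates to false; next step becomes 19; next scale becomes -76; next final value -76
-72 and -76 differ, so these are not the same function on this domain.
verdict: not equivalent; witness: base=-4, step=-6


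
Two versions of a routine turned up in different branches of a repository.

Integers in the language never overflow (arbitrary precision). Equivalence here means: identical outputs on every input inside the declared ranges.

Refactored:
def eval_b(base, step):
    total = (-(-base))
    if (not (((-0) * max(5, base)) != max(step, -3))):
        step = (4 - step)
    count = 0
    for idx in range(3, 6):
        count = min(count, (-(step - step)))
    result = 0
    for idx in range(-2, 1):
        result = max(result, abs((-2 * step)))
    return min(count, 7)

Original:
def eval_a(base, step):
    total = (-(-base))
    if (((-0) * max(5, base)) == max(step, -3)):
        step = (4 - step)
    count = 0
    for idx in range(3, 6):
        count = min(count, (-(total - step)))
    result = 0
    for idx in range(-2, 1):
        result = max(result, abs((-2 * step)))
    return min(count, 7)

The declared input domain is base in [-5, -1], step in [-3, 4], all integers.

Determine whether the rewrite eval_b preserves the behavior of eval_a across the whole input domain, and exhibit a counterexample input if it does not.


Evaluate both at base=-2, step=-3.
eval_a: total becomes -2; next (((-0) * max(5, base)) == max(step, -3)) evaluates to false; next count becomes 0; next at idx=3:; next count becomes -1; next at idx=4:; next count becomes -1; next at idx=5:; next count becomes -1; next result becomes 0; next at idx=-2:; next result becomes 6; next at idx=-1:; next result becomes 6; next at idx=0:; next result becomes 6; next final value -1
eval_b: total becomes -2; next (not (((-0) * max(5, base)) != max(step, -3))) evaluates to false; next count becomes 0; next at idx=3:; next count becomes 0; next at idx=4:; next count becomes 0; next at idx=5:; next count becomes 0; next result becomes 0; next at idx=-2:; next result becomes 6; next at idx=-1:; next result becomes 6; next at idx=0:; next result becomes 6; next final value 0
-1 against 0: the behavior changed.
verdict: not equivalent; witness: base=-2, step=-3


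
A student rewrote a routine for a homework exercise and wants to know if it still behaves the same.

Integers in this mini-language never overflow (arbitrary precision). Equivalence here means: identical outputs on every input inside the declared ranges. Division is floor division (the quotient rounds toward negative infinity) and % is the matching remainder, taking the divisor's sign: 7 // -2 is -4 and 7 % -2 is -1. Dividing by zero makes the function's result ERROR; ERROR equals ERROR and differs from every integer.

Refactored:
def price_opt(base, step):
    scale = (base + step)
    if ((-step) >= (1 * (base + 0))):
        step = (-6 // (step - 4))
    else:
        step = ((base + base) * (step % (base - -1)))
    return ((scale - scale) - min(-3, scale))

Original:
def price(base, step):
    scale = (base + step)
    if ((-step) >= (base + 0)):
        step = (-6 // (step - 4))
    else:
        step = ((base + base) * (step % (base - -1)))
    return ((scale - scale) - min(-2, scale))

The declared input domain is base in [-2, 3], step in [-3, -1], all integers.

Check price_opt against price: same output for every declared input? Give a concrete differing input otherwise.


There is a counterexample at base=-1, step=-1: 2 on one side, 3 on the other.
price: scale = -2; ((-step) >= (base + 0)) -> true; step = 1; return 2
price_opt: scale = -2; ((-step) >= (1 * (base + 0))) -> true; step = 1; return 3
verdict: not equivalent; witness: base=-1, step=-1


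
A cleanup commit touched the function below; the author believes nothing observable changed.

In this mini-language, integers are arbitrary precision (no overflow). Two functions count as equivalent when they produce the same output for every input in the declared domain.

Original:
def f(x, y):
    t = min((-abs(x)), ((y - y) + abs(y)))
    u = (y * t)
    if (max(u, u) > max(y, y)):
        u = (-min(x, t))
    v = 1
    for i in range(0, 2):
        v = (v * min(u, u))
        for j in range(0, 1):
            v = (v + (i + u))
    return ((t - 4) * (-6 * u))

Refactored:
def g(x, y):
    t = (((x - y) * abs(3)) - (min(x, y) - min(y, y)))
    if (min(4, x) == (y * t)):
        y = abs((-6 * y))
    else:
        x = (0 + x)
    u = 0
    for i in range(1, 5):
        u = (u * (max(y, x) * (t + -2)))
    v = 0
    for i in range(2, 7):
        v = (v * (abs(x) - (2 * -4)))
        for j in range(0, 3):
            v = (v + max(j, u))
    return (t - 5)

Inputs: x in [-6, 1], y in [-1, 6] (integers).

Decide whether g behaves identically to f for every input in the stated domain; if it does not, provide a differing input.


Not equivalent: x=-6, y=-1 separates them (360 vs -15).
f: t = -6; u = 6; (max(u, u) > max(y, y)) -> true; u = 6; v = 1; [i=0]; v = 6; [j=0]; v = 12; [i=1]; v = 72; [j=0]; v = 79; return 360
g: t = -10; (min(4, x) == (y * t)) -> false; x = -6; u = 0; [i=1]; u = 0; [i=2]; u = 0; [i=3]; u = 0; [i=4]; u = 0; v = 0; [i=2]; v = 0; [j=0]; v = 0; [j=1]; v = 1; [j=2]; v = 3; [i=3]; v = 42; [j=0]; v = 42; [j=1]; v = 43; [j=2]; v = 45; [i=4]; v = 630; [j=0]; v = 630; [j=1]; v = 631; [j=2]; v = 633; [i=5]; v = 8862; [j=0]; v = 8862; [j=1]; v = 8863; [j=2]; v = 8865; [i=6]; v = 124110; [j=0]; v = 124110; [j=1]; v = 124111; [j=2]; v = 124113; return -15
verdict: not equivalent; witness: x=-6, y=-1


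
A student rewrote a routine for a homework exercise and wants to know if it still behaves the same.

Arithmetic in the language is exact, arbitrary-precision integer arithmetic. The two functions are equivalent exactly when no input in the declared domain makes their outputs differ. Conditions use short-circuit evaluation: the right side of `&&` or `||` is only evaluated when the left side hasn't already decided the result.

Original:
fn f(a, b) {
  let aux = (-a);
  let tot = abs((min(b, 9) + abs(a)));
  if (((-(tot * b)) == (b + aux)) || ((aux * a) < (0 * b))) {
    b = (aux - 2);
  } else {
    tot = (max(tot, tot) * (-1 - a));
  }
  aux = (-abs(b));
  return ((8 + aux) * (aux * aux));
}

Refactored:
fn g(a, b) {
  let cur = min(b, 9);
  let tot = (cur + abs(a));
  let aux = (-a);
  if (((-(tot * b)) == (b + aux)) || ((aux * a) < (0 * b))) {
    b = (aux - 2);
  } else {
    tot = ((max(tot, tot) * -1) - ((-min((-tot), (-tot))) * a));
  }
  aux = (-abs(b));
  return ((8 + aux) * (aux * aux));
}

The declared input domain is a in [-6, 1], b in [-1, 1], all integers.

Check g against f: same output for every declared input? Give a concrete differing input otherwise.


Not equivalent: a=0, b=-1 separates them (7 vs 24).
f: aux becomes 0; next tot becomes 1; next (((-(tot * b)) == (b + aux)) || ((aux * a) < (0 * b))) evaluates to false; next tot becomes -1; next aux becomes -1; next final value 7
g: cur becomes -1; next tot becomes -1; next aux becomes 0; next (((-(tot * b)) == (b + aux)) || ((aux * a) < (0 * b))) evaluates to true; next b becomes -2; next aux becomes -2; next final value 24
verdict: not equivalent; witness: a=0, b=-1


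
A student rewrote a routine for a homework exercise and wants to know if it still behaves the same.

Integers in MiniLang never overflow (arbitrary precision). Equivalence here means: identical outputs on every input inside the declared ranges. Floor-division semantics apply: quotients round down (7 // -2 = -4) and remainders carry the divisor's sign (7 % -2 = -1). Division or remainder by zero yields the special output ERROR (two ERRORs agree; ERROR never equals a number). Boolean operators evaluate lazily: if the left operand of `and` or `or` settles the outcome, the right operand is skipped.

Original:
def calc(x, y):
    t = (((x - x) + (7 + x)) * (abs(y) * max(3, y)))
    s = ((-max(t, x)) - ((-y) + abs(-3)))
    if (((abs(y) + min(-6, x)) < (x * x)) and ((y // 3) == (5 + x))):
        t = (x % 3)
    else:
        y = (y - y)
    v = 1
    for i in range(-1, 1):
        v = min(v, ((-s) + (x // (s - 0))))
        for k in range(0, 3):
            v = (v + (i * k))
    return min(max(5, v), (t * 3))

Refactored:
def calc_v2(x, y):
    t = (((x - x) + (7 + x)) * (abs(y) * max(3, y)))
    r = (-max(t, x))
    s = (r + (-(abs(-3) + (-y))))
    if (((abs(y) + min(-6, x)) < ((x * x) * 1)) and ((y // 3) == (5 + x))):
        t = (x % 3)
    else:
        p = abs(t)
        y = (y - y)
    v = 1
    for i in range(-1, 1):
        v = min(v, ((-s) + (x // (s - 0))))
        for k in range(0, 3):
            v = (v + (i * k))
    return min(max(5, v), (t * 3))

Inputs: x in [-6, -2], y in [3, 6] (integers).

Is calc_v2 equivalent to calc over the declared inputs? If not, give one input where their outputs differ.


Side by side, the visible changes include: statement counts differ; also constant usage differs; also arithmetic usage differs; also min/max/abs usage differs; also local variable names differ.
Spot check at x=-5, y=4 — calc: t := 32 | s := -31 | (((abs(y) + min(-6, x)) < (x * x)) and ((y // 3) == (5 + x))): false | y := 0 | v := 1 | iter i=-1: | v := 1 | iter k=0: | v := 1 | iter k=1: | v := 0 | iter k=2: | v := -2 | iter i=0: | v := -2 | iter k=0: | v := -2 | iter k=1: | v := -2 | iter k=2: | v := -2 | result 5. calc_v2: t := 32 | r := -32 | s := -31 | (((abs(y) + min(-6, x)) < ((x * x) * 1)) and ((y // 3) == (5 + x))): false | p := 32 | y := 0 | v := 1 | iter i=-1: | v := 1 | iter k=0: | v := 1 | iter k=1: | v := 0 | iter k=2: | v := -2 | iter i=0: | v := -2 | iter k=0: | v := -2 | iter k=1: | v := -2 | iter k=2: | v := -2 | result 5. Both give 5.
Every one of the 20 inputs gives matching results.
verdict: equivalent


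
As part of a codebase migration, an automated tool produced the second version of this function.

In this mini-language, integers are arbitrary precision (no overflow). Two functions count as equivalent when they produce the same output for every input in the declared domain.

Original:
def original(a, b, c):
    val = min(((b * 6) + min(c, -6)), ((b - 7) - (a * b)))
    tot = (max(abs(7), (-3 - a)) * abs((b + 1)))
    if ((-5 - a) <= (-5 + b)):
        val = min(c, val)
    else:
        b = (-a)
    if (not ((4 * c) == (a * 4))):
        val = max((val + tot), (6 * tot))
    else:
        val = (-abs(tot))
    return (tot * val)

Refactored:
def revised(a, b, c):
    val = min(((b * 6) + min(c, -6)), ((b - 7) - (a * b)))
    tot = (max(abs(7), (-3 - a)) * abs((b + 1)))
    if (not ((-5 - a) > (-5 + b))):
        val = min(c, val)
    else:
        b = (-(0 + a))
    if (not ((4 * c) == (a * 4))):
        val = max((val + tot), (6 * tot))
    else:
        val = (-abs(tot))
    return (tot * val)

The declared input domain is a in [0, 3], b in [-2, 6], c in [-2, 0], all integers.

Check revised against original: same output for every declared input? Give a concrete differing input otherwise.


The two versions differ — the changes include arithmetic usage differs, and comparison usage differs, and constant usage differs, and boolean connective usage differs.
One worked example (a=3, b=3, c=-2) — original: val = -13; tot = 28; ((-5 - a) <= (-5 + b)) -> true; val = -13; (not ((4 * c) == (a * 4))) -> true; val = 168; return 4704; revised: val = -13; tot = 28; (not ((-5 - a) > (-5 + b))) -> true; val = -13; (not ((4 * c) == (a * 4))) -> true; val = 168; return 4704; agreement on 4704.
Checked all 108 inputs in the declared domain: the outputs agree on every one.
verdict: equivalent


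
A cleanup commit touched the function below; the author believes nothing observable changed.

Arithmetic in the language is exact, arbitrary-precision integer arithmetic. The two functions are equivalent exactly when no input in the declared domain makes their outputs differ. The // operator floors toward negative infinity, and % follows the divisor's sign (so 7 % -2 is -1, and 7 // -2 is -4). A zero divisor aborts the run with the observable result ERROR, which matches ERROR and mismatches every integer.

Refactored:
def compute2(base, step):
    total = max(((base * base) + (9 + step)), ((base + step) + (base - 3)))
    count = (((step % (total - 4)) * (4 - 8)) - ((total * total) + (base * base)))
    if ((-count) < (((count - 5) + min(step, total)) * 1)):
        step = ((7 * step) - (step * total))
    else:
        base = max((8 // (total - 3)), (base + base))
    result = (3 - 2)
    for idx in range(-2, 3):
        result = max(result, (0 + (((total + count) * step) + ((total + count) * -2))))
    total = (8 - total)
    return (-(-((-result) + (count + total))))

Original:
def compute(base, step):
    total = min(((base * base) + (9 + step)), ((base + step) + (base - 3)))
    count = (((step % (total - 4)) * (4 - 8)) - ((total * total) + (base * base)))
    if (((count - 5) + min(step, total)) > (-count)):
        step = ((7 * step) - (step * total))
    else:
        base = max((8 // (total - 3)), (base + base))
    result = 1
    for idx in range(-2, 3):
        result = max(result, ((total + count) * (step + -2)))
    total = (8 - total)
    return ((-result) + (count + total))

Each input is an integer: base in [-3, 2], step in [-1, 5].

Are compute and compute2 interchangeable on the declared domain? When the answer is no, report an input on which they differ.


Take base=-3, step=-1.
compute: total becomes -10; next count becomes -105; next (((count - 5) + min(step, total)) > (-count)) evaluates to false; next base becomes -1; next result becomes 1; next at idx=-2:; next result becomes 345; next at idx=-1:; next result becomes 345; next at idx=0:; next result becomes 345; next at idx=1:; next result becomes 345; next at idx=2:; next result becomes 345; next total becomes 18; next final value -432
compute2: total becomes 17; next count becomes -346; next ((-count) < (((count - 5) + min(step, total)) * 1)) evaluates to false; next base becomes 0; next result becomes 1; next at idx=-2:; next result becomes 987; next at idx=-1:; next result becomes 987; next at idx=0:; next result becomes 987; next at idx=1:; next result becomes 987; next at idx=2:; next result becomes 987; next total becomes -9; next final value -1342
-432 != -1342, so the rewrite changes behavior.
verdict: not equivalent; witness: base=-3, step=-1


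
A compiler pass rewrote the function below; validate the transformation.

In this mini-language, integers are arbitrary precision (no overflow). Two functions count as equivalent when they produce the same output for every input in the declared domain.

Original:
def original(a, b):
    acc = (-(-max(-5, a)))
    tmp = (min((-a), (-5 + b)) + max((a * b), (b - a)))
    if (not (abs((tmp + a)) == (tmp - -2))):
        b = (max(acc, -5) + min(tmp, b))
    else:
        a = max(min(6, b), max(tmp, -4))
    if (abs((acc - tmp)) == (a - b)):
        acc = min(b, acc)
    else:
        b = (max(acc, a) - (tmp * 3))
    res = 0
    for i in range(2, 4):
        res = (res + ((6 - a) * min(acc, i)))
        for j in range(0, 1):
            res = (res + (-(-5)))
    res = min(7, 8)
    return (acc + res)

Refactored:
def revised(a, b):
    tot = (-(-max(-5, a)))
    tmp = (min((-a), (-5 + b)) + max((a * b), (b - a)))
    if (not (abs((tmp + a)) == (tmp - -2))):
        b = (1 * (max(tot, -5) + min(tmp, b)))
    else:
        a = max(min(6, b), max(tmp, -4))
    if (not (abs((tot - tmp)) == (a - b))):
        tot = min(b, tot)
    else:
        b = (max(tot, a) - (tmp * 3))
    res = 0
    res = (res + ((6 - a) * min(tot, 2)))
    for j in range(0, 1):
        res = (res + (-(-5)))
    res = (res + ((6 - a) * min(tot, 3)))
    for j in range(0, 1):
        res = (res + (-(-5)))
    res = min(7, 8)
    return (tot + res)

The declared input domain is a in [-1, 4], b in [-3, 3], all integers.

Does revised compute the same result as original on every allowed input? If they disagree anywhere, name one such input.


Not equivalent: a=-1, b=-3 separates them (6 vs 1).
original: acc := -1 | tmp := -5 | (not (abs((tmp + a)) == (tmp - -2))): true | b := -6 | (abs((acc - tmp)) == (a - b)): false | b := 14 | res := 0 | iter i=2: | res := -7 | iter j=0: | res := -2 | iter i=3: | res := -9 | iter j=0: | res := -4 | res := 7 | result 6
revised: tot := -1 | tmp := -5 | (not (abs((tmp + a)) == (tmp - -2))): true | b := -6 | (not (abs((tot - tmp)) == (a - b))): true | tot := -6 | res := 0 | res := -42 | iter j=0: | res := -37 | res := -79 | iter j=0: | res := -74 | res := 7 | result 1
verdict: not equivalent; witness: a=-1, b=-3


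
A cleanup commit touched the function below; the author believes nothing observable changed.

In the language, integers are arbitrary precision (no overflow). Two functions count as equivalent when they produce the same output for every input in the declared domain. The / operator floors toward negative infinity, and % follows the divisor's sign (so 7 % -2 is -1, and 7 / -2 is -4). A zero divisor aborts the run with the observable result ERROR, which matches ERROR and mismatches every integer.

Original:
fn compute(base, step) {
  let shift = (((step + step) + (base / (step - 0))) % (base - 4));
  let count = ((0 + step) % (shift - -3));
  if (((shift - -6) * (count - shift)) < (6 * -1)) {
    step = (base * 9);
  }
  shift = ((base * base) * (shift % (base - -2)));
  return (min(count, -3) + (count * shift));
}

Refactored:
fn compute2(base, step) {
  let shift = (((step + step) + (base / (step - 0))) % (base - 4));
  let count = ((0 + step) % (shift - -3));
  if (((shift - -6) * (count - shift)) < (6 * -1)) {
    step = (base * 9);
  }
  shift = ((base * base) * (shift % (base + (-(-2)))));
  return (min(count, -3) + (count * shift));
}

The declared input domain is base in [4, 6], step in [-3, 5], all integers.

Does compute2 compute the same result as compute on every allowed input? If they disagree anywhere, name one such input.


This is a faithful refactor — arithmetic usage differs, but the computed results match everywhere.
As a probe, take base=5, step=-1: compute runs shift becomes 0; next count becomes 2; next (((shift - -6) * (count - shift)) < (6 * -1)) evaluates to false; next shift becomes 0; next final value -3; compute2 runs shift becomes 0; next count becomes 2; next (((shift - -6) * (count - shift)) < (6 * -1)) evaluates to false; next shift becomes 0; next final value -3; both end at -3.
An exhaustive pass over the 27 declared inputs shows identical outputs.
verdict: equivalent


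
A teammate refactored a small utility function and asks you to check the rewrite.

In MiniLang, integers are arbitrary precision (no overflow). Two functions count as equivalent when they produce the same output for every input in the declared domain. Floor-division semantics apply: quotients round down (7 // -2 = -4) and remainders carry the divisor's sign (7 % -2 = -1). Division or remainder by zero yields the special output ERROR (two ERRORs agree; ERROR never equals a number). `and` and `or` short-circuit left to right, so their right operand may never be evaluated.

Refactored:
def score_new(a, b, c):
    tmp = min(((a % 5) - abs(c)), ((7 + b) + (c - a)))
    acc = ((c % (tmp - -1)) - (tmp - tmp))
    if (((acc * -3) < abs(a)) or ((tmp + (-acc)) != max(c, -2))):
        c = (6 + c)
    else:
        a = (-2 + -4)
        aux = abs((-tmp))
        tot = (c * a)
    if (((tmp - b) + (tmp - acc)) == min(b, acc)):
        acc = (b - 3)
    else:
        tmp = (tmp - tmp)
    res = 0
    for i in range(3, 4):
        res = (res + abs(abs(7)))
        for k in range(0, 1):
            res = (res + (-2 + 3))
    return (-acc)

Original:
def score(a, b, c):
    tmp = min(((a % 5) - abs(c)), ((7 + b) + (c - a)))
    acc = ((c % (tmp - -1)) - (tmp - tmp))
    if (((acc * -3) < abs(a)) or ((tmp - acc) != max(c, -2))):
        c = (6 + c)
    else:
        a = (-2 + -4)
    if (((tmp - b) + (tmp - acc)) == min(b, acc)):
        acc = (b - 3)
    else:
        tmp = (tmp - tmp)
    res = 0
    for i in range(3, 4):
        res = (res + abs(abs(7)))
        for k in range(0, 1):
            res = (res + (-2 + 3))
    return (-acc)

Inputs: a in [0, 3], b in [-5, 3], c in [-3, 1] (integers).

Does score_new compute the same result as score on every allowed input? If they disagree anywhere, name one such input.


Equivalent — the differences include statement counts differ, plus arithmetic usage differs, plus min/max/abs usage differs, plus local variable names differ, yet no declared input distinguishes the two.
One worked example (a=2, b=-4, c=1) — score: tmp becomes 1; next acc becomes 1; next (((acc * -3) < abs(a)) or ((tmp - acc) != max(c, -2))) evaluates to true; next c becomes 7; next (((tmp - b) + (tmp - acc)) == min(b, acc)) evaluates to false; next tmp becomes 0; next res becomes 0; next at i=3:; next res becomes 7; next at k=0:; next res becomes 8; next final value -1; score_new: tmp becomes 1; next acc becomes 1; next (((acc * -3) < abs(a)) or ((tmp + (-acc)) != max(c, -2))) evaluates to true; next c becomes 7; next (((tmp - b) + (tmp - acc)) == min(b, acc)) evaluates to false; next tmp becomes 0; next res becomes 0; next at i=3:; next res becomes 7; next at k=0:; next res becomes 8; next final value -1; agreement on -1.
Across all 180 domain points the two functions coincide.
verdict: equivalent


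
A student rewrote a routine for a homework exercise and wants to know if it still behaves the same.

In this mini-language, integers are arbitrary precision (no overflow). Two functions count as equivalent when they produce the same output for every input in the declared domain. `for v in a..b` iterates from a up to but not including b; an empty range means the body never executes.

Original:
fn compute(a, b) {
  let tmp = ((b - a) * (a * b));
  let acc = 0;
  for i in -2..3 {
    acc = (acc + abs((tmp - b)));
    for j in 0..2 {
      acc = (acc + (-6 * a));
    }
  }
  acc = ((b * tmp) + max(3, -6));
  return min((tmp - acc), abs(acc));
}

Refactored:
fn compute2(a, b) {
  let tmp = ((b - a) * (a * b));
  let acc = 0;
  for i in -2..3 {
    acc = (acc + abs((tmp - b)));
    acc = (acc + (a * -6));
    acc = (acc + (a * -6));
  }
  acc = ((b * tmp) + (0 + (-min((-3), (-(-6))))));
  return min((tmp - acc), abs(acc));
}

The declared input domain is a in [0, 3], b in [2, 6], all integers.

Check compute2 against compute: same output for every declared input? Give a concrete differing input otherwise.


This is a faithful refactor — constant usage differs; and arithmetic usage differs; and min/max/abs usage differs; and local variable names differ; and loop structure differs, but the computed results match everywhere.
Tracing a=0, b=3: compute: tmp=0, then acc=0, then (i=-2), then acc=3, then (j=0), then acc=3, then (j=1), then acc=3, then (i=-1), then acc=6, then (j=0), then acc=6, then (j=1), then acc=6, then (i=0), then acc=9, then (j=0), then acc=9, then (j=1), then acc=9, then (i=1), then acc=12, then (j=0), then acc=12, then (j=1), then acc=12, then (i=2), then acc=15, then (j=0), then acc=15, then (j=1), then acc=15, then acc=3, then returns -3 | compute2: tmp=0, then acc=0, then (i=-2), then acc=3, then acc=3, then acc=3, then (i=-1), then acc=6, then acc=6, then acc=6, then (i=0), then acc=9, then acc=9, then acc=9, then (i=1), then acc=12, then acc=12, then acc=12, then (i=2), then acc=15, then acc=15, then acc=15, then acc=3, then returns -3 — matching result -3.
Checked all 20 inputs in the declared domain: the outputs agree on every one.
verdict: equivalent


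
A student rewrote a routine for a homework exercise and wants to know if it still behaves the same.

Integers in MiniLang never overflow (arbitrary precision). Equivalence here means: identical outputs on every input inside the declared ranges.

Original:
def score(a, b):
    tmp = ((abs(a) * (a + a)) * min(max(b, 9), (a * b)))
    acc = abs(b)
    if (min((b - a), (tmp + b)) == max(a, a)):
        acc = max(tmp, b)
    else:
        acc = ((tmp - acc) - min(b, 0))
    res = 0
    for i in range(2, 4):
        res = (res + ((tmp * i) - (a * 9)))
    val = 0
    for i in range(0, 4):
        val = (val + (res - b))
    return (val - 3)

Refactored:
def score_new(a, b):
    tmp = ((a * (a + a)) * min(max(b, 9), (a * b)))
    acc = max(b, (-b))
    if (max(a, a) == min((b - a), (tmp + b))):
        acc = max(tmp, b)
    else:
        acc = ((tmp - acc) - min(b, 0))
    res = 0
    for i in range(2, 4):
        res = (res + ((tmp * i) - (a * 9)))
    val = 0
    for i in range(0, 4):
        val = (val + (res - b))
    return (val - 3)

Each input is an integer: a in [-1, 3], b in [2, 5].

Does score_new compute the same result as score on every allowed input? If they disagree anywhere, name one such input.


Not equivalent: a=-1, b=2 separates them (141 vs -19).
score: tmp = 4; acc = 2; (min((b - a), (tmp + b)) == max(a, a)) -> false; acc = 2; res = 0; [i=2]; res = 17; [i=3]; res = 38; val = 0; [i=0]; val = 36; [i=1]; val = 72; [i=2]; val = 108; [i=3]; val = 144; return 141
score_new: tmp = -4; acc = 2; (max(a, a) == min((b - a), (tmp + b))) -> false; acc = -6; res = 0; [i=2]; res = 1; [i=3]; res = -2; val = 0; [i=0]; val = -4; [i=1]; val = -8; [i=2]; val = -12; [i=3]; val = -16; return -19
verdict: not equivalent; witness: a=-1, b=2


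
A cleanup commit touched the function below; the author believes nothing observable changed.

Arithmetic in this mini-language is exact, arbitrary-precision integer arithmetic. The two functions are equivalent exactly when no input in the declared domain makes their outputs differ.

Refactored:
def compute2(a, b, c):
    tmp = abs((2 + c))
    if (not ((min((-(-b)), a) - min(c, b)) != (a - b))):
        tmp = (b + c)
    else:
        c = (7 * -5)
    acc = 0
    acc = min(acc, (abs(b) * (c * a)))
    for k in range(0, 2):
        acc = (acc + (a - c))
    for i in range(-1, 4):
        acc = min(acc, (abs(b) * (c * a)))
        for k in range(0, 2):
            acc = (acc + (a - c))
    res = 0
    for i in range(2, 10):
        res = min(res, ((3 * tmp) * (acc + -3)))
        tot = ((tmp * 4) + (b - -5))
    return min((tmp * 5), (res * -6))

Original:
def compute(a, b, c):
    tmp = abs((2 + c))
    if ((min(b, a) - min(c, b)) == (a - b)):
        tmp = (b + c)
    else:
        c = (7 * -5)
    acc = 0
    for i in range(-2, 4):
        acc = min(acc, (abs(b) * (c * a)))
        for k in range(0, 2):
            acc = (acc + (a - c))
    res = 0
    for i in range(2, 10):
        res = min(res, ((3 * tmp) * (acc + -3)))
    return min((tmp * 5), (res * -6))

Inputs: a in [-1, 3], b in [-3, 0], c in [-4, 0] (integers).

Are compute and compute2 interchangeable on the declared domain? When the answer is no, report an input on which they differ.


The two are interchangeable: boolean connective usage differs, and comparison usage differs, and local variable names differ, and min/max/abs usage differs, and constant usage differs, and statement counts differ, and arithmetic usage differs, and loop structure differs, and every declared input agrees.
As a probe, take a=-1, b=-2, c=-3: compute runs tmp=1, then ((min(b, a) - min(c, b)) == (a - b)) is true, then tmp=-5, then acc=0, then (i=-2), then acc=0, then (k=0), then acc=2, then (k=1), then acc=4, then (i=-1), then acc=4, then (k=0), then acc=6, then (k=1), then acc=8, then (i=0), then acc=6, then (k=0), then acc=8, then (k=1), then acc=10, then (i=1), then acc=6, then (k=0), then acc=8, then (k=1), then acc=10, then (i=2), then acc=6, then (k=0), then acc=8, then (k=1), then acc=10, then (i=3), then acc=6, then (k=0), then acc=8, then (k=1), then acc=10, then res=0, then (i=2), then res=-105, then (i=3), then res=-105, then (i=4), then res=-105, then (i=5), then res=-105, then (i=6), then res=-105, then (i=7), then res=-105, then (i=8), then res=-105, then (i=9), then res=-105, then returns -25; compute2 runs tmp=1, then (not ((min((-(-b)), a) - min(c, b)) != (a - b))) is true, then tmp=-5, then acc=0, then acc=0, then (k=0), then acc=2, then (k=1), then acc=4, then (i=-1), then acc=4, then (k=0), then acc=6, then (k=1), then acc=8, then (i=0), then acc=6, then (k=0), then acc=8, then (k=1), then acc=10, then (i=1), then acc=6, then (k=0), then acc=8, then (k=1), then acc=10, then (i=2), then acc=6, then (k=0), then acc=8, then (k=1), then acc=10, then (i=3), then acc=6, then (k=0), then acc=8, then (k=1), then acc=10, then res=0, then (i=2), then res=-105, then tot=-17, then (i=3), then res=-105, then tot=-17, then (i=4), then res=-105, then tot=-17, then (i=5), then res=-105, then tot=-17, then (i=6), then res=-105, then tot=-17, then (i=7), then res=-105, then tot=-17, then (i=8), then res=-105, then tot=-17, then (i=9), then res=-105, then tot=-17, then returns -25; both end at -25.
Across all 100 domain points the two functions coincide.
verdict: equivalent
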